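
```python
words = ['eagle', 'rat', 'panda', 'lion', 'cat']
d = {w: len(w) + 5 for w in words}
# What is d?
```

{'eagle': 10, 'rat': 8, 'panda': 10, 'lion': 9, 'cat': 8}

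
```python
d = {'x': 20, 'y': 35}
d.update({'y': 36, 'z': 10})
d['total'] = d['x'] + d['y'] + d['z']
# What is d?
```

After line 1: d = {'x': 20, 'y': 35}
After line 2 (y overwritten, z added): d = {'x': 20, 'y': 36, 'z': 10}
After line 3 (total = 20 + 36 + 10 = 66): d = {'x': 20, 'y': 36, 'z': 10, 'total': 66}

{'x': 20, 'y': 36, 'z': 10, 'total': 66}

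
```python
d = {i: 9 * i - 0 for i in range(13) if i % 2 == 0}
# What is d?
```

{0: 0, 2: 18, 4: 36, 6: 54, 8: 72, 10: 90, 12: 108}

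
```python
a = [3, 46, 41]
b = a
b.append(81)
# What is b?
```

After line 1: a = [3, 46, 41]
After line 2 (b = a is an alias, same object): a = [3, 46, 41], b = [3, 46, 41]
After line 3 (b.append mutates the shared list): a = [3, 46, 41, 81], b = [3, 46, 41, 81]

[3, 46, 41, 81]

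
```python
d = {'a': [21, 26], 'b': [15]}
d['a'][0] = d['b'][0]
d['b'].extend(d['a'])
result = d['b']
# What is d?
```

After line 1: d = {'a': [21, 26], 'b': [15]}
After line 2 (a[0] = b[0] = 15): d = {'a': [15, 26], 'b': [15]}
After line 3 (b.extend(a) appends [15, 26]): d = {'a': [15, 26], 'b': [15, 15, 26]}
After line 4: result = d['b'] = [15, 15, 26]

{'a': [15, 26], 'b': [15, 15, 26]}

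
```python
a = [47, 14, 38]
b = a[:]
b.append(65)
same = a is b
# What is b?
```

After line 1: a = [47, 14, 38]
After line 2 (b = a[:] is a shallow copy, new object): a = [47, 14, 38], b = [47, 14, 38]
After line 3 (append only mutates b): a = [47, 14, 38], b = [47, 14, 38, 65]
After line 4 (same = a is b; different objects -> False): same = False

[47, 14, 38, 65]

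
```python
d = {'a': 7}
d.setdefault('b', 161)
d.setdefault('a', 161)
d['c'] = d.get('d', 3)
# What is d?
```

After line 1: d = {'a': 7}
After line 2 (setdefault adds 'b'=161): d = {'a': 7, 'b': 161}
After line 3 (setdefault 'a' no-op, already exists): d = {'a': 7, 'b': 161}
After line 4 (get('d', 3) returns default since 'd' not in d): d = {'a': 7, 'b': 161, 'c': 3}

{'a': 7, 'b': 161, 'c': 3}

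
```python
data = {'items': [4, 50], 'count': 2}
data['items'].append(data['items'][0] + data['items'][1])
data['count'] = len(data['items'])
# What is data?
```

After line 1: data = {'items': [4, 50], 'count': 2}
After line 2 (append 4 + 50 = 54): data = {'items': [4, 50, 54], 'count': 2}
After line 3 (count = len(items) = 3): data = {'items': [4, 50, 54], 'count': 3}

{'items': [4, 50, 54], 'count': 3}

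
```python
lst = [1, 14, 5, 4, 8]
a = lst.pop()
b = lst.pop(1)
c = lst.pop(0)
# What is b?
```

After line 1: lst = [1, 14, 5, 4, 8]
After line 2 (pop() -> a = 8): lst = [1, 14, 5, 4]
After line 3 (pop(1) -> b = 14): lst = [1, 5, 4]
After line 4 (pop(0) -> c = 1): lst = [5, 4]

14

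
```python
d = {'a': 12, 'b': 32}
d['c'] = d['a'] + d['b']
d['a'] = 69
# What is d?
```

After line 1: d = {'a': 12, 'b': 32}
After line 2 (d['c'] = 12 + 32): d = {'a': 12, 'b': 32, 'c': 44}
After line 3: d = {'a': 69, 'b': 32, 'c': 44}

{'a': 69, 'b': 32, 'c': 44}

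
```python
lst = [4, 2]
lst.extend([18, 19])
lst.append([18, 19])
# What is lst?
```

After line 1: lst = [4, 2]
After line 2 (extend unpacks [18, 19]): lst = [4, 2, 18, 19]
After line 3 (append adds [18, 19] as single element): lst = [4, 2, 18, 19, [18, 19]]

[4, 2, 18, 19, [18, 19]]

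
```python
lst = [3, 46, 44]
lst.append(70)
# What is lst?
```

[3, 46, 44, 70]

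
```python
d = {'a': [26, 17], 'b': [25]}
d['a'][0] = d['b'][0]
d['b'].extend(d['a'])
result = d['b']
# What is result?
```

After line 1: d = {'a': [26, 17], 'b': [25]}
After line 2 (a[0] = b[0] = 25): d = {'a': [25, 17], 'b': [25]}
After line 3 (b.extend(a) appends [25, 17]): d = {'a': [25, 17], 'b': [25, 25, 17]}
After line 4: result = d['b'] = [25, 25, 17]

[25, 25, 17]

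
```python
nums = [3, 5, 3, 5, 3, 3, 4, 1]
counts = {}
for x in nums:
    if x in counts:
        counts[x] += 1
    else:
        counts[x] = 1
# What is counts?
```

Initial: counts = {}, nums = [3, 5, 3, 5, 3, 3, 4, 1]
See 3: counts = {3: 1}
See 5: counts = {3: 1, 5: 1}
See 3: counts = {3: 2, 5: 1}
See 5: counts = {3: 2, 5: 2}
See 3: counts = {3: 3, 5: 2}
See 3: counts = {3: 4, 5: 2}
See 4: counts = {3: 4, 5: 2, 4: 1}
See 1: counts = {3: 4, 5: 2, 4: 1, 1: 1}

{3: 4, 5: 2, 4: 1, 1: 1}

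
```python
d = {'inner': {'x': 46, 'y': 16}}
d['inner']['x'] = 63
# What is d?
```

After line 1: d = {'inner': {'x': 46, 'y': 16}}
After line 2 (inner x overwritten): d = {'inner': {'x': 63, 'y': 16}}

{'inner': {'x': 63, 'y': 16}}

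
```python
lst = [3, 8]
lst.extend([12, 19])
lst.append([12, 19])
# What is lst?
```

After line 1: lst = [3, 8]
After line 2 (extend unpacks [12, 19]): lst = [3, 8, 12, 19]
After line 3 (append adds [12, 19] as single element): lst = [3, 8, 12, 19, [12, 19]]

[3, 8, 12, 19, [12, 19]]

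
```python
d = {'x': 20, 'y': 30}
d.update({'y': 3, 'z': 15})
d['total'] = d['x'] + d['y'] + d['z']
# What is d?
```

After line 1: d = {'x': 20, 'y': 30}
After line 2 (y overwritten, z added): d = {'x': 20, 'y': 3, 'z': 15}
After line 3 (total = 20 + 3 + 15 = 38): d = {'x': 20, 'y': 3, 'z': 15, 'total': 38}

{'x': 20, 'y': 3, 'z': 15, 'total': 38}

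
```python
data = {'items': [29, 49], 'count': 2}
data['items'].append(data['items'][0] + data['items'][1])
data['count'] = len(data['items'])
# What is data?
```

After line 1: data = {'items': [29, 49], 'count': 2}
After line 2 (append 29 + 49 = 78): data = {'items': [29, 49, 78], 'count': 2}
After line 3 (count = len(items) = 3): data = {'items': [29, 49, 78], 'count': 3}

{'items': [29, 49, 78], 'count': 3}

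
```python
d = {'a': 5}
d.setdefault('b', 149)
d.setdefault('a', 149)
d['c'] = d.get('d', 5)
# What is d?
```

After line 1: d = {'a': 5}
After line 2 (setdefault adds 'b'=149): d = {'a': 5, 'b': 149}
After line 3 (setdefault 'a' no-op, already exists): d = {'a': 5, 'b': 149}
After line 4 (get('d', 5) returns default since 'd' not in d): d = {'a': 5, 'b': 149, 'c': 5}

{'a': 5, 'b': 149, 'c': 5}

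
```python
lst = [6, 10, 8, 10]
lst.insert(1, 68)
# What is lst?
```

[6, 68, 10, 8, 10]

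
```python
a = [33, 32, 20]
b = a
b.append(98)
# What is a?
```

After line 1: a = [33, 32, 20]
After line 2 (b = a is an alias, same object): a = [33, 32, 20], b = [33, 32, 20]
After line 3 (b.append mutates the shared list): a = [33, 32, 20, 98], b = [33, 32, 20, 98]

[33, 32, 20, 98]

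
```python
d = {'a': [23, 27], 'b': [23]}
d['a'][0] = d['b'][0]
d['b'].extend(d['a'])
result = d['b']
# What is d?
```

After line 1: d = {'a': [23, 27], 'b': [23]}
After line 2 (a[0] = b[0] = 23): d = {'a': [23, 27], 'b': [23]}
After line 3 (b.extend(a) appends [23, 27]): d = {'a': [23, 27], 'b': [23, 23, 27]}
After line 4: result = d['b'] = [23, 23, 27]

{'a': [23, 27], 'b': [23, 23, 27]}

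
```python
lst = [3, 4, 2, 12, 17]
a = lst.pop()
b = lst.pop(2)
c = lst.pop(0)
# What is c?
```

After line 1: lst = [3, 4, 2, 12, 17]
After line 2 (pop() -> a = 17): lst = [3, 4, 2, 12]
After line 3 (pop(2) -> b = 2): lst = [3, 4, 12]
After line 4 (pop(0) -> c = 3): lst = [4, 12]

3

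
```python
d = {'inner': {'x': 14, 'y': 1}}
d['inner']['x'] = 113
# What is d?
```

After line 1: d = {'inner': {'x': 14, 'y': 1}}
After line 2 (inner x overwritten): d = {'inner': {'x': 113, 'y': 1}}

{'inner': {'x': 113, 'y': 1}}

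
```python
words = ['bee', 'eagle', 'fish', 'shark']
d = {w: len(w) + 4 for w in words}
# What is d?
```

{'bee': 7, 'eagle': 9, 'fish': 8, 'shark': 9}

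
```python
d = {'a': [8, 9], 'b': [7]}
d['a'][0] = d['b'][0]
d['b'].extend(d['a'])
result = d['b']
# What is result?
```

After line 1: d = {'a': [8, 9], 'b': [7]}
After line 2 (a[0] = b[0] = 7): d = {'a': [7, 9], 'b': [7]}
After line 3 (b.extend(a) appends [7, 9]): d = {'a': [7, 9], 'b': [7, 7, 9]}
After line 4: result = d['b'] = [7, 7, 9]

[7, 7, 9]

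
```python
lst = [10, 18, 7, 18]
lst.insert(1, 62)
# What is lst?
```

[10, 62, 18, 7, 18]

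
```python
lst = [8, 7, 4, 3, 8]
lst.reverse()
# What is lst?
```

[8, 3, 4, 7, 8]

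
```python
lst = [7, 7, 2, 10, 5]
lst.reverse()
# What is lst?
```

[5, 10, 2, 7, 7]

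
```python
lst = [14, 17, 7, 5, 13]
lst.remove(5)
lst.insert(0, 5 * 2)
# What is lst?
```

After line 1: lst = [14, 17, 7, 5, 13]
After line 2 (remove first 5): lst = [14, 17, 7, 13]
After line 3 (insert 10 at index 0): lst = [10, 14, 17, 7, 13]

[10, 14, 17, 7, 13]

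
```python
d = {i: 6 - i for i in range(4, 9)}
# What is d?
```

{4: 2, 5: 1, 6: 0, 7: -1, 8: -2}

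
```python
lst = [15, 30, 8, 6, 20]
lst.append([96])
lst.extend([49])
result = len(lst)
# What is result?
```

After line 1: lst = [15, 30, 8, 6, 20]
After line 2 (append adds [96] as single element): lst = [15, 30, 8, 6, 20, [96]]
After line 3 (extend unpacks [49], adds 49): lst = [15, 30, 8, 6, 20, [96], 49]
After line 4: result = len(lst) = 7

7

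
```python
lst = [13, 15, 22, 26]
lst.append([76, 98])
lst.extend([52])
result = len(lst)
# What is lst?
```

After line 1: lst = [13, 15, 22, 26]
After line 2 (append adds [76, 98] as single element): lst = [13, 15, 22, 26, [76, 98]]
After line 3 (extend unpacks [52], adds 52): lst = [13, 15, 22, 26, [76, 98], 52]
After line 4: result = len(lst) = 6

[13, 15, 22, 26, [76, 98], 52]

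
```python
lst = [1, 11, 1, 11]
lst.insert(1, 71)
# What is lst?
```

[1, 71, 11, 1, 11]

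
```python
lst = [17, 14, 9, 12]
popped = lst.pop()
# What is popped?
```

12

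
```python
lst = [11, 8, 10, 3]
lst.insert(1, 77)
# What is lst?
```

[11, 77, 8, 10, 3]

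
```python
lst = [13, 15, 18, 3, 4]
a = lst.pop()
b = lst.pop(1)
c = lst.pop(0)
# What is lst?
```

After line 1: lst = [13, 15, 18, 3, 4]
After line 2 (pop() -> a = 4): lst = [13, 15, 18, 3]
After line 3 (pop(1) -> b = 15): lst = [13, 18, 3]
After line 4 (pop(0) -> c = 13): lst = [18, 3]

[18, 3]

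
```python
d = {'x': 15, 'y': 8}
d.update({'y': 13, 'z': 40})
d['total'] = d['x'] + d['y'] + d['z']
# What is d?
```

After line 1: d = {'x': 15, 'y': 8}
After line 2 (y overwritten, z added): d = {'x': 15, 'y': 13, 'z': 40}
After line 3 (total = 15 + 13 + 40 = 68): d = {'x': 15, 'y': 13, 'z': 40, 'total': 68}

{'x': 15, 'y': 13, 'z': 40, 'total': 68}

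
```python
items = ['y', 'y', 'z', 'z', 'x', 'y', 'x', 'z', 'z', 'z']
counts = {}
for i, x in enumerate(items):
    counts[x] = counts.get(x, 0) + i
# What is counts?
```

Initial: counts = {}, items = ['y', 'y', 'z', 'z', 'x', 'y', 'x', 'z', 'z', 'z']
i=0, x='y': counts = {'y': 0}
i=1, x='y': counts = {'y': 1}
i=2, x='z': counts = {'y': 1, 'z': 2}
i=3, x='z': counts = {'y': 1, 'z': 5}
i=4, x='x': counts = {'y': 1, 'z': 5, 'x': 4}
i=5, x='y': counts = {'y': 6, 'z': 5, 'x': 4}
i=6, x='x': counts = {'y': 6, 'z': 5, 'x': 10}
i=7, x='z': counts = {'y': 6, 'z': 12, 'x': 10}
i=8, x='z': counts = {'y': 6, 'z': 20, 'x': 10}
i=9, x='z': counts = {'y': 6, 'z': 29, 'x': 10}

{'y': 6, 'z': 29, 'x': 10}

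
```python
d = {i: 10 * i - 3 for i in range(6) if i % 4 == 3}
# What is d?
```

{3: 27}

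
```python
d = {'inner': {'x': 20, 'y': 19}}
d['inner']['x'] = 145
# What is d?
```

After line 1: d = {'inner': {'x': 20, 'y': 19}}
After line 2 (inner x overwritten): d = {'inner': {'x': 145, 'y': 19}}

{'inner': {'x': 145, 'y': 19}}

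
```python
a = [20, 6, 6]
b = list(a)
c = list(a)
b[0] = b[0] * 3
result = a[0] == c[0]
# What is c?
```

After line 1: a = [20, 6, 6]
After line 2 (b = list(a), copy): a = [20, 6, 6], b = [20, 6, 6]
After line 3 (c = list(a) is a copy, new object): c = [20, 6, 6]
After line 4 (b[0] = 20 * 3 = 60; only b mutates (copy)): a = [20, 6, 6], b = [60, 6, 6], c = [20, 6, 6]
After line 5 (a[0] = 20, c[0] = 20; result = True)

[20, 6, 6]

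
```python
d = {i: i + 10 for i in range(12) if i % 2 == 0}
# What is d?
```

{0: 10, 2: 12, 4: 14, 6: 16, 8: 18, 10: 20}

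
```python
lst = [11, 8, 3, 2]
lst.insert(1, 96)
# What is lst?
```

[11, 96, 8, 3, 2]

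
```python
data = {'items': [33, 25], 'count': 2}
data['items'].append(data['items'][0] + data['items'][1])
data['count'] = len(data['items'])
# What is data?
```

After line 1: data = {'items': [33, 25], 'count': 2}
After line 2 (append 33 + 25 = 58): data = {'items': [33, 25, 58], 'count': 2}
After line 3 (count = len(items) = 3): data = {'items': [33, 25, 58], 'count': 3}

{'items': [33, 25, 58], 'count': 3}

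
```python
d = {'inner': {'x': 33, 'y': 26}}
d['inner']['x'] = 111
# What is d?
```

After line 1: d = {'inner': {'x': 33, 'y': 26}}
After line 2 (inner x overwritten): d = {'inner': {'x': 111, 'y': 26}}

{'inner': {'x': 111, 'y': 26}}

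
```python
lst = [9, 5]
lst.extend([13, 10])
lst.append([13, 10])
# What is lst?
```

After line 1: lst = [9, 5]
After line 2 (extend unpacks [13, 10]): lst = [9, 5, 13, 10]
After line 3 (append adds [13, 10] as single element): lst = [9, 5, 13, 10, [13, 10]]

[9, 5, 13, 10, [13, 10]]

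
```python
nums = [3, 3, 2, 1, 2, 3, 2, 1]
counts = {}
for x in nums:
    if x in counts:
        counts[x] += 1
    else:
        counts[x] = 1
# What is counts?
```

Initial: counts = {}, nums = [3, 3, 2, 1, 2, 3, 2, 1]
See 3: counts = {3: 1}
See 3: counts = {3: 2}
See 2: counts = {3: 2, 2: 1}
See 1: counts = {3: 2, 2: 1, 1: 1}
See 2: counts = {3: 2, 2: 2, 1: 1}
See 3: counts = {3: 3, 2: 2, 1: 1}
See 2: counts = {3: 3, 2: 3, 1: 1}
See 1: counts = {3: 3, 2: 3, 1: 2}

{3: 3, 2: 3, 1: 2}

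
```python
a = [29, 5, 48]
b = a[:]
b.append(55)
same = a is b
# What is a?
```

After line 1: a = [29, 5, 48]
After line 2 (b = a[:] is a shallow copy, new object): a = [29, 5, 48], b = [29, 5, 48]
After line 3 (append only mutates b): a = [29, 5, 48], b = [29, 5, 48, 55]
After line 4 (same = a is b; different objects -> False): same = False

[29, 5, 48]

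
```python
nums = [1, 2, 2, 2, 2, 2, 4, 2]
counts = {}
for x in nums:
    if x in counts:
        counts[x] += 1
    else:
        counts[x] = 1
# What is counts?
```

Initial: counts = {}, nums = [1, 2, 2, 2, 2, 2, 4, 2]
See 1: counts = {1: 1}
See 2: counts = {1: 1, 2: 1}
See 2: counts = {1: 1, 2: 2}
See 2: counts = {1: 1, 2: 3}
See 2: counts = {1: 1, 2: 4}
See 2: counts = {1: 1, 2: 5}
See 4: counts = {1: 1, 2: 5, 4: 1}
See 2: counts = {1: 1, 2: 6, 4: 1}

{1: 1, 2: 6, 4: 1}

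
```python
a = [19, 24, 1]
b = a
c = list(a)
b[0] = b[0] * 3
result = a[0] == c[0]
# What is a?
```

After line 1: a = [19, 24, 1]
After line 2 (b = a, alias): a = [19, 24, 1], b = [19, 24, 1]
After line 3 (c = list(a) is a copy, new object): c = [19, 24, 1]
After line 4 (b[0] = 19 * 3 = 57; mutates shared a/b): a = b = [57, 24, 1], c = [19, 24, 1]
After line 5 (a[0] = 57, c[0] = 19; result = False)

[57, 24, 1]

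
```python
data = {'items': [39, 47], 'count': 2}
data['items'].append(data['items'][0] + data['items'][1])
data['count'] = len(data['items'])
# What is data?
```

After line 1: data = {'items': [39, 47], 'count': 2}
After line 2 (append 39 + 47 = 86): data = {'items': [39, 47, 86], 'count': 2}
After line 3 (count = len(items) = 3): data = {'items': [39, 47, 86], 'count': 3}

{'items': [39, 47, 86], 'count': 3}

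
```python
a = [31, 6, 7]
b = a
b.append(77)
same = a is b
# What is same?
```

After line 1: a = [31, 6, 7]
After line 2 (b = a is an alias, same object): a = [31, 6, 7], b = [31, 6, 7]
After line 3 (b.append mutates the shared list): a = [31, 6, 7, 77], b = [31, 6, 7, 77]
After line 4 (same = a is b; same object -> True): same = True

True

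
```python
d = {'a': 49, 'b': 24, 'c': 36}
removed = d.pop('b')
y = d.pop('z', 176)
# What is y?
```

After line 1: d = {'a': 49, 'b': 24, 'c': 36}
After line 2 (pop 'b' returns 24): d = {'a': 49, 'c': 36}, removed = 24
After line 3 (pop 'z' missing, returns default 176): d = {'a': 49, 'c': 36}, y = 176

176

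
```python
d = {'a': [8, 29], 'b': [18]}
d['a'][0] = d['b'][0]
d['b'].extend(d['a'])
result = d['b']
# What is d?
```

After line 1: d = {'a': [8, 29], 'b': [18]}
After line 2 (a[0] = b[0] = 18): d = {'a': [18, 29], 'b': [18]}
After line 3 (b.extend(a) appends [18, 29]): d = {'a': [18, 29], 'b': [18, 18, 29]}
After line 4: result = d['b'] = [18, 18, 29]

{'a': [18, 29], 'b': [18, 18, 29]}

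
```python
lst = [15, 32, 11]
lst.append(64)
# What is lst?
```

[15, 32, 11, 64]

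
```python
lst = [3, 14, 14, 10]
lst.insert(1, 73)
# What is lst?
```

[3, 73, 14, 14, 10]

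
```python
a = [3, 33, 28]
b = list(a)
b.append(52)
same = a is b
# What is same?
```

After line 1: a = [3, 33, 28]
After line 2 (b = list(a) is a shallow copy, new object): a = [3, 33, 28], b = [3, 33, 28]
After line 3 (append only mutates b): a = [3, 33, 28], b = [3, 33, 28, 52]
After line 4 (same = a is b; different objects -> False): same = False

False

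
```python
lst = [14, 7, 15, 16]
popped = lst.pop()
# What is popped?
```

16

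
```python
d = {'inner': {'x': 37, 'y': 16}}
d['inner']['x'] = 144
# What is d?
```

After line 1: d = {'inner': {'x': 37, 'y': 16}}
After line 2 (inner x overwritten): d = {'inner': {'x': 144, 'y': 16}}

{'inner': {'x': 144, 'y': 16}}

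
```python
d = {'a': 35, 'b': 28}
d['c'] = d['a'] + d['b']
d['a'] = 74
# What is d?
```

After line 1: d = {'a': 35, 'b': 28}
After line 2 (d['c'] = 35 + 28): d = {'a': 35, 'b': 28, 'c': 63}
After line 3: d = {'a': 74, 'b': 28, 'c': 63}

{'a': 74, 'b': 28, 'c': 63}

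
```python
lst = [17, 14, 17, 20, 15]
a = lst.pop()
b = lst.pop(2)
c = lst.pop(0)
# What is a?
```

After line 1: lst = [17, 14, 17, 20, 15]
After line 2 (pop() -> a = 15): lst = [17, 14, 17, 20]
After line 3 (pop(2) -> b = 17): lst = [17, 14, 20]
After line 4 (pop(0) -> c = 17): lst = [14, 20]

15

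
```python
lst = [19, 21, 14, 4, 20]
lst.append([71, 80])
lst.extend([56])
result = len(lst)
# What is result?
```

After line 1: lst = [19, 21, 14, 4, 20]
After line 2 (append adds [71, 80] as single element): lst = [19, 21, 14, 4, 20, [71, 80]]
After line 3 (extend unpacks [56], adds 56): lst = [19, 21, 14, 4, 20, [71, 80], 56]
After line 4: result = len(lst) = 7

7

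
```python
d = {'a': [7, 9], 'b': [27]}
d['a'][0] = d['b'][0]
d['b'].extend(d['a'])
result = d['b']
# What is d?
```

After line 1: d = {'a': [7, 9], 'b': [27]}
After line 2 (a[0] = b[0] = 27): d = {'a': [27, 9], 'b': [27]}
After line 3 (b.extend(a) appends [27, 9]): d = {'a': [27, 9], 'b': [27, 27, 9]}
After line 4: result = d['b'] = [27, 27, 9]

{'a': [27, 9], 'b': [27, 27, 9]}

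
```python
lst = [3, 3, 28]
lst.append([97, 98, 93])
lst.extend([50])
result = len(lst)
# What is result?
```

After line 1: lst = [3, 3, 28]
After line 2 (append adds [97, 98, 93] as single element): lst = [3, 3, 28, [97, 98, 93]]
After line 3 (extend unpacks [50], adds 50): lst = [3, 3, 28, [97, 98, 93], 50]
After line 4: result = len(lst) = 5

5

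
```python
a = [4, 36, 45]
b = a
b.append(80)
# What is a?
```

After line 1: a = [4, 36, 45]
After line 2 (b = a is an alias, same object): a = [4, 36, 45], b = [4, 36, 45]
After line 3 (b.append mutates the shared list): a = [4, 36, 45, 80], b = [4, 36, 45, 80]

[4, 36, 45, 80]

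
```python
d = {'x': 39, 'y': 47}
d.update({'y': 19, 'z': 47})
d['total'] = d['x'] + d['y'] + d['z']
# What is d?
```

After line 1: d = {'x': 39, 'y': 47}
After line 2 (y overwritten, z added): d = {'x': 39, 'y': 19, 'z': 47}
After line 3 (total = 39 + 19 + 47 = 105): d = {'x': 39, 'y': 19, 'z': 47, 'total': 105}

{'x': 39, 'y': 19, 'z': 47, 'total': 105}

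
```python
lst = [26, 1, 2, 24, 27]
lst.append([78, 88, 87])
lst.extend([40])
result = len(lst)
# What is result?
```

After line 1: lst = [26, 1, 2, 24, 27]
After line 2 (append adds [78, 88, 87] as single element): lst = [26, 1, 2, 24, 27, [78, 88, 87]]
After line 3 (extend unpacks [40], adds 40): lst = [26, 1, 2, 24, 27, [78, 88, 87], 40]
After line 4: result = len(lst) = 7

7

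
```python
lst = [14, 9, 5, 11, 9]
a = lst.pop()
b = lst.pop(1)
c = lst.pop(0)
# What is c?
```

After line 1: lst = [14, 9, 5, 11, 9]
After line 2 (pop() -> a = 9): lst = [14, 9, 5, 11]
After line 3 (pop(1) -> b = 9): lst = [14, 5, 11]
After line 4 (pop(0) -> c = 14): lst = [5, 11]

14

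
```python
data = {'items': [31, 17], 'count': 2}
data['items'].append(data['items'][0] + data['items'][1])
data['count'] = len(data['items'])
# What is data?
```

After line 1: data = {'items': [31, 17], 'count': 2}
After line 2 (append 31 + 17 = 48): data = {'items': [31, 17, 48], 'count': 2}
After line 3 (count = len(items) = 3): data = {'items': [31, 17, 48], 'count': 3}

{'items': [31, 17, 48], 'count': 3}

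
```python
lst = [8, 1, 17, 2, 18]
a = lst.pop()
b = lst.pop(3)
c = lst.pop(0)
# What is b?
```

After line 1: lst = [8, 1, 17, 2, 18]
After line 2 (pop() -> a = 18): lst = [8, 1, 17, 2]
After line 3 (pop(3) -> b = 2): lst = [8, 1, 17]
After line 4 (pop(0) -> c = 8): lst = [1, 17]

2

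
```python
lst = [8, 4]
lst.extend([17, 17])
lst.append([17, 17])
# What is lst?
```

After line 1: lst = [8, 4]
After line 2 (extend unpacks [17, 17]): lst = [8, 4, 17, 17]
After line 3 (append adds [17, 17] as single element): lst = [8, 4, 17, 17, [17, 17]]

[8, 4, 17, 17, [17, 17]]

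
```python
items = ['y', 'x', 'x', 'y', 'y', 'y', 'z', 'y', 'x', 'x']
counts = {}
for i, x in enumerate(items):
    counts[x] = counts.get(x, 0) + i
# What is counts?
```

Initial: counts = {}, items = ['y', 'x', 'x', 'y', 'y', 'y', 'z', 'y', 'x', 'x']
i=0, x='y': counts = {'y': 0}
i=1, x='x': counts = {'y': 0, 'x': 1}
i=2, x='x': counts = {'y': 0, 'x': 3}
i=3, x='y': counts = {'y': 3, 'x': 3}
i=4, x='y': counts = {'y': 7, 'x': 3}
i=5, x='y': counts = {'y': 12, 'x': 3}
i=6, x='z': counts = {'y': 12, 'x': 3, 'z': 6}
i=7, x='y': counts = {'y': 19, 'x': 3, 'z': 6}
i=8, x='x': counts = {'y': 19, 'x': 11, 'z': 6}
i=9, x='x': counts = {'y': 19, 'x': 20, 'z': 6}

{'y': 19, 'x': 20, 'z': 6}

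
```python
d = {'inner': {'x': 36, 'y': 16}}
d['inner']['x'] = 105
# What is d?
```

After line 1: d = {'inner': {'x': 36, 'y': 16}}
After line 2 (inner x overwritten): d = {'inner': {'x': 105, 'y': 16}}

{'inner': {'x': 105, 'y': 16}}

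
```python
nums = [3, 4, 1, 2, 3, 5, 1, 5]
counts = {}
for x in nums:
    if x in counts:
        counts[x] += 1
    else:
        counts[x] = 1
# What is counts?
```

Initial: counts = {}, nums = [3, 4, 1, 2, 3, 5, 1, 5]
See 3: counts = {3: 1}
See 4: counts = {3: 1, 4: 1}
See 1: counts = {3: 1, 4: 1, 1: 1}
See 2: counts = {3: 1, 4: 1, 1: 1, 2: 1}
See 3: counts = {3: 2, 4: 1, 1: 1, 2: 1}
See 5: counts = {3: 2, 4: 1, 1: 1, 2: 1, 5: 1}
See 1: counts = {3: 2, 4: 1, 1: 2, 2: 1, 5: 1}
See 5: counts = {3: 2, 4: 1, 1: 2, 2: 1, 5: 2}

{3: 2, 4: 1, 1: 2, 2: 1, 5: 2}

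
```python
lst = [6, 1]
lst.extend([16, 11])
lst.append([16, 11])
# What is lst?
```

After line 1: lst = [6, 1]
After line 2 (extend unpacks [16, 11]): lst = [6, 1, 16, 11]
After line 3 (append adds [16, 11] as single element): lst = [6, 1, 16, 11, [16, 11]]

[6, 1, 16, 11, [16, 11]]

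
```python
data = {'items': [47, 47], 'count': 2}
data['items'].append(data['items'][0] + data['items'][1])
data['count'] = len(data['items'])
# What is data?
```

After line 1: data = {'items': [47, 47], 'count': 2}
After line 2 (append 47 + 47 = 94): data = {'items': [47, 47, 94], 'count': 2}
After line 3 (count = len(items) = 3): data = {'items': [47, 47, 94], 'count': 3}

{'items': [47, 47, 94], 'count': 3}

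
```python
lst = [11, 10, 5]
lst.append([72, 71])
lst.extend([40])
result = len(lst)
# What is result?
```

After line 1: lst = [11, 10, 5]
After line 2 (append adds [72, 71] as single element): lst = [11, 10, 5, [72, 71]]
After line 3 (extend unpacks [40], adds 40): lst = [11, 10, 5, [72, 71], 40]
After line 4: result = len(lst) = 5

5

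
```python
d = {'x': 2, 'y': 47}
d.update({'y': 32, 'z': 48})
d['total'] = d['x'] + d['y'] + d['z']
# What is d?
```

After line 1: d = {'x': 2, 'y': 47}
After line 2 (y overwritten, z added): d = {'x': 2, 'y': 32, 'z': 48}
After line 3 (total = 2 + 32 + 48 = 82): d = {'x': 2, 'y': 32, 'z': 48, 'total': 82}

{'x': 2, 'y': 32, 'z': 48, 'total': 82}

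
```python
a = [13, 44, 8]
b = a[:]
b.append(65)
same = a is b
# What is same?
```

After line 1: a = [13, 44, 8]
After line 2 (b = a[:] is a shallow copy, new object): a = [13, 44, 8], b = [13, 44, 8]
After line 3 (append only mutates b): a = [13, 44, 8], b = [13, 44, 8, 65]
After line 4 (same = a is b; different objects -> False): same = False

False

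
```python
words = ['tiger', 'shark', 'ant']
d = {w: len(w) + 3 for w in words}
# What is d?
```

{'tiger': 8, 'shark': 8, 'ant': 6}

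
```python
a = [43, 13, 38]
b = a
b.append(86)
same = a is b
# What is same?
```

After line 1: a = [43, 13, 38]
After line 2 (b = a is an alias, same object): a = [43, 13, 38], b = [43, 13, 38]
After line 3 (b.append mutates the shared list): a = [43, 13, 38, 86], b = [43, 13, 38, 86]
After line 4 (same = a is b; same object -> True): same = True

True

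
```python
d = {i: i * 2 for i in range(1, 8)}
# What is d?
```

{1: 2, 2: 4, 3: 6, 4: 8, 5: 10, 6: 12, 7: 14}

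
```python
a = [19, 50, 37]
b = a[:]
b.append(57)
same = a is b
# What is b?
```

After line 1: a = [19, 50, 37]
After line 2 (b = a[:] is a shallow copy, new object): a = [19, 50, 37], b = [19, 50, 37]
After line 3 (append only mutates b): a = [19, 50, 37], b = [19, 50, 37, 57]
After line 4 (same = a is b; different objects -> False): same = False

[19, 50, 37, 57]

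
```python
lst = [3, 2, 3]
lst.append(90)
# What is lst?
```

[3, 2, 3, 90]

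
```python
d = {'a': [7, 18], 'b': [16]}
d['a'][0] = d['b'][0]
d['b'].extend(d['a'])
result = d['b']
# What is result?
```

After line 1: d = {'a': [7, 18], 'b': [16]}
After line 2 (a[0] = b[0] = 16): d = {'a': [16, 18], 'b': [16]}
After line 3 (b.extend(a) appends [16, 18]): d = {'a': [16, 18], 'b': [16, 16, 18]}
After line 4: result = d['b'] = [16, 16, 18]

[16, 16, 18]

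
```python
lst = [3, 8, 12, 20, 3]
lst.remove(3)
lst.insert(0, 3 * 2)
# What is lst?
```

After line 1: lst = [3, 8, 12, 20, 3]
After line 2 (remove first 3): lst = [8, 12, 20, 3]
After line 3 (insert 6 at index 0): lst = [6, 8, 12, 20, 3]

[6, 8, 12, 20, 3]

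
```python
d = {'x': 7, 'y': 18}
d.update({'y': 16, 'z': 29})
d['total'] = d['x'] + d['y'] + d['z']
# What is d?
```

After line 1: d = {'x': 7, 'y': 18}
After line 2 (y overwritten, z added): d = {'x': 7, 'y': 16, 'z': 29}
After line 3 (total = 7 + 16 + 29 = 52): d = {'x': 7, 'y': 16, 'z': 29, 'total': 52}

{'x': 7, 'y': 16, 'z': 29, 'total': 52}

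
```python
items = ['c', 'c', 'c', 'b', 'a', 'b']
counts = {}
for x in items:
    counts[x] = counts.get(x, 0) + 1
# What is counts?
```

Initial: counts = {}, items = ['c', 'c', 'c', 'b', 'a', 'b']
See 'c': counts = {'c': 1}
See 'c': counts = {'c': 2}
See 'c': counts = {'c': 3}
See 'b': counts = {'c': 3, 'b': 1}
See 'a': counts = {'c': 3, 'b': 1, 'a': 1}
See 'b': counts = {'c': 3, 'b': 2, 'a': 1}

{'c': 3, 'b': 2, 'a': 1}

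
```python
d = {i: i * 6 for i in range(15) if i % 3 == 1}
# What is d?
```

{1: 6, 4: 24, 7: 42, 10: 60, 13: 78}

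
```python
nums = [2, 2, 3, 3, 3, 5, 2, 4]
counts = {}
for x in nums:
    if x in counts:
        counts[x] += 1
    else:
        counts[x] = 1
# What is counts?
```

Initial: counts = {}, nums = [2, 2, 3, 3, 3, 5, 2, 4]
See 2: counts = {2: 1}
See 2: counts = {2: 2}
See 3: counts = {2: 2, 3: 1}
See 3: counts = {2: 2, 3: 2}
See 3: counts = {2: 2, 3: 3}
See 5: counts = {2: 2, 3: 3, 5: 1}
See 2: counts = {2: 3, 3: 3, 5: 1}
See 4: counts = {2: 3, 3: 3, 5: 1, 4: 1}

{2: 3, 3: 3, 5: 1, 4: 1}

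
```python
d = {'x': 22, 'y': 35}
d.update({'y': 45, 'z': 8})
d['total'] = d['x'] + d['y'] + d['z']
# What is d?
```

After line 1: d = {'x': 22, 'y': 35}
After line 2 (y overwritten, z added): d = {'x': 22, 'y': 45, 'z': 8}
After line 3 (total = 22 + 45 + 8 = 75): d = {'x': 22, 'y': 45, 'z': 8, 'total': 75}

{'x': 22, 'y': 45, 'z': 8, 'total': 75}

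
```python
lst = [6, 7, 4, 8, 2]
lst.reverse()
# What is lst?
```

[2, 8, 4, 7, 6]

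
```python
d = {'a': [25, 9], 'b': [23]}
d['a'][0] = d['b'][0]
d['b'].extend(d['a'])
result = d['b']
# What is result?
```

After line 1: d = {'a': [25, 9], 'b': [23]}
After line 2 (a[0] = b[0] = 23): d = {'a': [23, 9], 'b': [23]}
After line 3 (b.extend(a) appends [23, 9]): d = {'a': [23, 9], 'b': [23, 23, 9]}
After line 4: result = d['b'] = [23, 23, 9]

[23, 23, 9]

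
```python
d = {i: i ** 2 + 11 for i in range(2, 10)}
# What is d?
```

{2: 15, 3: 20, 4: 27, 5: 36, 6: 47, 7: 60, 8: 75, 9: 92}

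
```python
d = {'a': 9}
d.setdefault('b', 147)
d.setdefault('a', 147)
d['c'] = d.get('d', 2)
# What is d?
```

After line 1: d = {'a': 9}
After line 2 (setdefault adds 'b'=147): d = {'a': 9, 'b': 147}
After line 3 (setdefault 'a' no-op, already exists): d = {'a': 9, 'b': 147}
After line 4 (get('d', 2) returns default since 'd' not in d): d = {'a': 9, 'b': 147, 'c': 2}

{'a': 9, 'b': 147, 'c': 2}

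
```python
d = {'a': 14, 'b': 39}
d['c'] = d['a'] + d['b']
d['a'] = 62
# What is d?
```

After line 1: d = {'a': 14, 'b': 39}
After line 2 (d['c'] = 14 + 39): d = {'a': 14, 'b': 39, 'c': 53}
After line 3: d = {'a': 62, 'b': 39, 'c': 53}

{'a': 62, 'b': 39, 'c': 53}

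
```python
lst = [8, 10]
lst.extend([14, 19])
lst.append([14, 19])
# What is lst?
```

After line 1: lst = [8, 10]
After line 2 (extend unpacks [14, 19]): lst = [8, 10, 14, 19]
After line 3 (append adds [14, 19] as single element): lst = [8, 10, 14, 19, [14, 19]]

[8, 10, 14, 19, [14, 19]]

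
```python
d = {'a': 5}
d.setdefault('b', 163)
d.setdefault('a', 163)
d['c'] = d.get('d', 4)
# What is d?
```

After line 1: d = {'a': 5}
After line 2 (setdefault adds 'b'=163): d = {'a': 5, 'b': 163}
After line 3 (setdefault 'a' no-op, already exists): d = {'a': 5, 'b': 163}
After line 4 (get('d', 4) returns default since 'd' not in d): d = {'a': 5, 'b': 163, 'c': 4}

{'a': 5, 'b': 163, 'c': 4}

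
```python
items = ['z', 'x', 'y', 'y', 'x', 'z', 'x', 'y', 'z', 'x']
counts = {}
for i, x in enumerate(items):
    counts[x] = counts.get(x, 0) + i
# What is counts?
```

Initial: counts = {}, items = ['z', 'x', 'y', 'y', 'x', 'z', 'x', 'y', 'z', 'x']
i=0, x='z': counts = {'z': 0}
i=1, x='x': counts = {'z': 0, 'x': 1}
i=2, x='y': counts = {'z': 0, 'x': 1, 'y': 2}
i=3, x='y': counts = {'z': 0, 'x': 1, 'y': 5}
i=4, x='x': counts = {'z': 0, 'x': 5, 'y': 5}
i=5, x='z': counts = {'z': 5, 'x': 5, 'y': 5}
i=6, x='x': counts = {'z': 5, 'x': 11, 'y': 5}
i=7, x='y': counts = {'z': 5, 'x': 11, 'y': 12}
i=8, x='z': counts = {'z': 13, 'x': 11, 'y': 12}
i=9, x='x': counts = {'z': 13, 'x': 20, 'y': 12}

{'z': 13, 'x': 20, 'y': 12}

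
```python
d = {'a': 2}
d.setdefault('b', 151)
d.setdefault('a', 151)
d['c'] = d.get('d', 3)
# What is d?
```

After line 1: d = {'a': 2}
After line 2 (setdefault adds 'b'=151): d = {'a': 2, 'b': 151}
After line 3 (setdefault 'a' no-op, already exists): d = {'a': 2, 'b': 151}
After line 4 (get('d', 3) returns default since 'd' not in d): d = {'a': 2, 'b': 151, 'c': 3}

{'a': 2, 'b': 151, 'c': 3}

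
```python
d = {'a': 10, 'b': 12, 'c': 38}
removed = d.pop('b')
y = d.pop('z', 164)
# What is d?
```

After line 1: d = {'a': 10, 'b': 12, 'c': 38}
After line 2 (pop 'b' returns 12): d = {'a': 10, 'c': 38}, removed = 12
After line 3 (pop 'z' missing, returns default 164): d = {'a': 10, 'c': 38}, y = 164

{'a': 10, 'c': 38}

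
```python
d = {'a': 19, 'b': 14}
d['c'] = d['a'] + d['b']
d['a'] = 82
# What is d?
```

After line 1: d = {'a': 19, 'b': 14}
After line 2 (d['c'] = 19 + 14): d = {'a': 19, 'b': 14, 'c': 33}
After line 3: d = {'a': 82, 'b': 14, 'c': 33}

{'a': 82, 'b': 14, 'c': 33}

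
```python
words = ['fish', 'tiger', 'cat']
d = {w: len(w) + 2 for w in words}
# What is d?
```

{'fish': 6, 'tiger': 7, 'cat': 5}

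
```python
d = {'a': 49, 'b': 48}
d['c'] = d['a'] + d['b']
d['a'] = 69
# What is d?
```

After line 1: d = {'a': 49, 'b': 48}
After line 2 (d['c'] = 49 + 48): d = {'a': 49, 'b': 48, 'c': 97}
After line 3: d = {'a': 69, 'b': 48, 'c': 97}

{'a': 69, 'b': 48, 'c': 97}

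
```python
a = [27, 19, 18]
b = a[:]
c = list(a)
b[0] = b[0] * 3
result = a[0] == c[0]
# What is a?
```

After line 1: a = [27, 19, 18]
After line 2 (b = a[:], copy): a = [27, 19, 18], b = [27, 19, 18]
After line 3 (c = list(a) is a copy, new object): c = [27, 19, 18]
After line 4 (b[0] = 27 * 3 = 81; only b mutates (copy)): a = [27, 19, 18], b = [81, 19, 18], c = [27, 19, 18]
After line 5 (a[0] = 27, c[0] = 27; result = True)

[27, 19, 18]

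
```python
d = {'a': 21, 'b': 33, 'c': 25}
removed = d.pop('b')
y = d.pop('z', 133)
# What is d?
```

After line 1: d = {'a': 21, 'b': 33, 'c': 25}
After line 2 (pop 'b' returns 33): d = {'a': 21, 'c': 25}, removed = 33
After line 3 (pop 'z' missing, returns default 133): d = {'a': 21, 'c': 25}, y = 133

{'a': 21, 'c': 25}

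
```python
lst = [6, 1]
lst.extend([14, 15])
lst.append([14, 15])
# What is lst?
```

After line 1: lst = [6, 1]
After line 2 (extend unpacks [14, 15]): lst = [6, 1, 14, 15]
After line 3 (append adds [14, 15] as single element): lst = [6, 1, 14, 15, [14, 15]]

[6, 1, 14, 15, [14, 15]]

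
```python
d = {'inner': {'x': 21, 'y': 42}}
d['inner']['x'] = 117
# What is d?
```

After line 1: d = {'inner': {'x': 21, 'y': 42}}
After line 2 (inner x overwritten): d = {'inner': {'x': 117, 'y': 42}}

{'inner': {'x': 117, 'y': 42}}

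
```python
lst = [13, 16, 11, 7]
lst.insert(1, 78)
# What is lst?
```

[13, 78, 16, 11, 7]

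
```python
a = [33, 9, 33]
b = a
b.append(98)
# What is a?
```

After line 1: a = [33, 9, 33]
After line 2 (b = a is an alias, same object): a = [33, 9, 33], b = [33, 9, 33]
After line 3 (b.append mutates the shared list): a = [33, 9, 33, 98], b = [33, 9, 33, 98]

[33, 9, 33, 98]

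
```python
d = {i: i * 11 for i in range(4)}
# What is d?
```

{0: 0, 1: 11, 2: 22, 3: 33}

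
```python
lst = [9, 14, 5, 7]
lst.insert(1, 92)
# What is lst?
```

[9, 92, 14, 5, 7]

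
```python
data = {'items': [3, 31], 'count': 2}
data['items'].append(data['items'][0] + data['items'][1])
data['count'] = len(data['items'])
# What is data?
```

After line 1: data = {'items': [3, 31], 'count': 2}
After line 2 (append 3 + 31 = 34): data = {'items': [3, 31, 34], 'count': 2}
After line 3 (count = len(items) = 3): data = {'items': [3, 31, 34], 'count': 3}

{'items': [3, 31, 34], 'count': 3}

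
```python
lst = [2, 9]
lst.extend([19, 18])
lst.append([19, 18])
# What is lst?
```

After line 1: lst = [2, 9]
After line 2 (extend unpacks [19, 18]): lst = [2, 9, 19, 18]
After line 3 (append adds [19, 18] as single element): lst = [2, 9, 19, 18, [19, 18]]

[2, 9, 19, 18, [19, 18]]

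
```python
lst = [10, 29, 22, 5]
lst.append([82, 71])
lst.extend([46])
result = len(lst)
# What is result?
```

After line 1: lst = [10, 29, 22, 5]
After line 2 (append adds [82, 71] as single element): lst = [10, 29, 22, 5, [82, 71]]
After line 3 (extend unpacks [46], adds 46): lst = [10, 29, 22, 5, [82, 71], 46]
After line 4: result = len(lst) = 6

6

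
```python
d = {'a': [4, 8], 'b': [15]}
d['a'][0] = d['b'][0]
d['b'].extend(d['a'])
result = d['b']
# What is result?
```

After line 1: d = {'a': [4, 8], 'b': [15]}
After line 2 (a[0] = b[0] = 15): d = {'a': [15, 8], 'b': [15]}
After line 3 (b.extend(a) appends [15, 8]): d = {'a': [15, 8], 'b': [15, 15, 8]}
After line 4: result = d['b'] = [15, 15, 8]

[15, 15, 8]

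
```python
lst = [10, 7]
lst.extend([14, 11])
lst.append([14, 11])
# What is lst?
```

After line 1: lst = [10, 7]
After line 2 (extend unpacks [14, 11]): lst = [10, 7, 14, 11]
After line 3 (append adds [14, 11] as single element): lst = [10, 7, 14, 11, [14, 11]]

[10, 7, 14, 11, [14, 11]]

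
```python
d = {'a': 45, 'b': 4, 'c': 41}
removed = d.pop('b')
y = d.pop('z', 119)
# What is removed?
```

After line 1: d = {'a': 45, 'b': 4, 'c': 41}
After line 2 (pop 'b' returns 4): d = {'a': 45, 'c': 41}, removed = 4
After line 3 (pop 'z' missing, returns default 119): d = {'a': 45, 'c': 41}, y = 119

4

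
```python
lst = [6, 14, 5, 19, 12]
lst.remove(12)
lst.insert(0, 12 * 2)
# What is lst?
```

After line 1: lst = [6, 14, 5, 19, 12]
After line 2 (remove first 12): lst = [6, 14, 5, 19]
After line 3 (insert 24 at index 0): lst = [24, 6, 14, 5, 19]

[24, 6, 14, 5, 19]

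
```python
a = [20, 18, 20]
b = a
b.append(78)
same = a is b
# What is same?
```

After line 1: a = [20, 18, 20]
After line 2 (b = a is an alias, same object): a = [20, 18, 20], b = [20, 18, 20]
After line 3 (b.append mutates the shared list): a = [20, 18, 20, 78], b = [20, 18, 20, 78]
After line 4 (same = a is b; same object -> True): same = True

True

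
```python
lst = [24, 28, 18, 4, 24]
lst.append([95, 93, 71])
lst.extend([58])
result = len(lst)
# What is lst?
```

After line 1: lst = [24, 28, 18, 4, 24]
After line 2 (append adds [95, 93, 71] as single element): lst = [24, 28, 18, 4, 24, [95, 93, 71]]
After line 3 (extend unpacks [58], adds 58): lst = [24, 28, 18, 4, 24, [95, 93, 71], 58]
After line 4: result = len(lst) = 7

[24, 28, 18, 4, 24, [95, 93, 71], 58]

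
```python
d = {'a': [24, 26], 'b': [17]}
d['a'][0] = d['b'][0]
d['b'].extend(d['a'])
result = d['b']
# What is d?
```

After line 1: d = {'a': [24, 26], 'b': [17]}
After line 2 (a[0] = b[0] = 17): d = {'a': [17, 26], 'b': [17]}
After line 3 (b.extend(a) appends [17, 26]): d = {'a': [17, 26], 'b': [17, 17, 26]}
After line 4: result = d['b'] = [17, 17, 26]

{'a': [17, 26], 'b': [17, 17, 26]}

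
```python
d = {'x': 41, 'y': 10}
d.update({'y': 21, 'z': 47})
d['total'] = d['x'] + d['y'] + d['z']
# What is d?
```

After line 1: d = {'x': 41, 'y': 10}
After line 2 (y overwritten, z added): d = {'x': 41, 'y': 21, 'z': 47}
After line 3 (total = 41 + 21 + 47 = 109): d = {'x': 41, 'y': 21, 'z': 47, 'total': 109}

{'x': 41, 'y': 21, 'z': 47, 'total': 109}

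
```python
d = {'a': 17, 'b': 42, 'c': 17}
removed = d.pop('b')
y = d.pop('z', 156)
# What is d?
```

After line 1: d = {'a': 17, 'b': 42, 'c': 17}
After line 2 (pop 'b' returns 42): d = {'a': 17, 'c': 17}, removed = 42
After line 3 (pop 'z' missing, returns default 156): d = {'a': 17, 'c': 17}, y = 156

{'a': 17, 'c': 17}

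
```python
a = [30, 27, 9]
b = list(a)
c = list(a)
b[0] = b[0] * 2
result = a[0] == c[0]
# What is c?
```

After line 1: a = [30, 27, 9]
After line 2 (b = list(a), copy): a = [30, 27, 9], b = [30, 27, 9]
After line 3 (c = list(a) is a copy, new object): c = [30, 27, 9]
After line 4 (b[0] = 30 * 2 = 60; only b mutates (copy)): a = [30, 27, 9], b = [60, 27, 9], c = [30, 27, 9]
After line 5 (a[0] = 30, c[0] = 30; result = True)

[30, 27, 9]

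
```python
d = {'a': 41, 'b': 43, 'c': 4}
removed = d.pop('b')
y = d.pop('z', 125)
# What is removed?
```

After line 1: d = {'a': 41, 'b': 43, 'c': 4}
After line 2 (pop 'b' returns 43): d = {'a': 41, 'c': 4}, removed = 43
After line 3 (pop 'z' missing, returns default 125): d = {'a': 41, 'c': 4}, y = 125

43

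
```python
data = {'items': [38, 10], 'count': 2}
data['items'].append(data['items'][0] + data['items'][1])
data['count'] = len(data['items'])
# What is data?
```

After line 1: data = {'items': [38, 10], 'count': 2}
After line 2 (append 38 + 10 = 48): data = {'items': [38, 10, 48], 'count': 2}
After line 3 (count = len(items) = 3): data = {'items': [38, 10, 48], 'count': 3}

{'items': [38, 10, 48], 'count': 3}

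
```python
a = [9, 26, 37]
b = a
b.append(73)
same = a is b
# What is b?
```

After line 1: a = [9, 26, 37]
After line 2 (b = a is an alias, same object): a = [9, 26, 37], b = [9, 26, 37]
After line 3 (b.append mutates the shared list): a = [9, 26, 37, 73], b = [9, 26, 37, 73]
After line 4 (same = a is b; same object -> True): same = True

[9, 26, 37, 73]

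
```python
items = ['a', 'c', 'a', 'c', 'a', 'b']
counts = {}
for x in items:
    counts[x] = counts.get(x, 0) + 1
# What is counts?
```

Initial: counts = {}, items = ['a', 'c', 'a', 'c', 'a', 'b']
See 'a': counts = {'a': 1}
See 'c': counts = {'a': 1, 'c': 1}
See 'a': counts = {'a': 2, 'c': 1}
See 'c': counts = {'a': 2, 'c': 2}
See 'a': counts = {'a': 3, 'c': 2}
See 'b': counts = {'a': 3, 'c': 2, 'b': 1}

{'a': 3, 'c': 2, 'b': 1}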